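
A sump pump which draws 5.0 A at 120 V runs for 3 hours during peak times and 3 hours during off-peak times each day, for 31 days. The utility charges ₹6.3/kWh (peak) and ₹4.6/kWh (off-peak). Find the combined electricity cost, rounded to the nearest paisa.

Power = 5.0 A × 120 V = 600 W = 0.6 kW
Peak energy = 0.6 kW × 3 h × 31 = 55.8 kWh
Off-peak energy = 0.6 kW × 3 h × 31 = 55.8 kWh
Cost = 55.8 × ₹6.3 + 55.8 × ₹4.6 = ₹351.54 + ₹256.68 = ₹608.22

₹608.22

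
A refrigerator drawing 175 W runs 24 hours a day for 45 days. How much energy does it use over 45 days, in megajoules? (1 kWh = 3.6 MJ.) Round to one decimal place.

680.4 MJ

Runtime = 24 h × 45 = 1080 h
Energy = 0.175 kW × 1080 h = 189 kWh
= 189 × 3.6 MJ = 680.4 MJ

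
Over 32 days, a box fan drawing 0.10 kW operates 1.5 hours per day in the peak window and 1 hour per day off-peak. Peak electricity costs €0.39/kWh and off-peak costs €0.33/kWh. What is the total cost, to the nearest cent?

Peak energy = 0.1 kW × 1.5 h × 32 = 4.8 kWh
Off-peak energy = 0.1 kW × 1 h × 32 = 3.2 kWh
Cost = 4.8 × €0.39 + 3.2 × €0.33 = €1.872 + €1.056 = €2.93

€2.93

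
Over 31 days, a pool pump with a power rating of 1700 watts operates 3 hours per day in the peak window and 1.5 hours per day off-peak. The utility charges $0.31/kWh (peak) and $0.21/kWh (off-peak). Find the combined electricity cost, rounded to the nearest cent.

Peak energy = 1.7 kW × 3 h × 31 = 158.1 kWh
Off-peak energy = 1.7 kW × 1.5 h × 31 = 79.05 kWh
Cost = 158.1 × $0.31 + 79.05 × $0.21 = $49.011 + $16.6005 = $65.61

$65.61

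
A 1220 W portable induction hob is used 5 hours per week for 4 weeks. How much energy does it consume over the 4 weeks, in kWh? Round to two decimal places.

Runtime = 5 h/week × 4 weeks = 20 h
Energy = 1.22 kW × 20 h = 24.4 kWh

24.40 kWh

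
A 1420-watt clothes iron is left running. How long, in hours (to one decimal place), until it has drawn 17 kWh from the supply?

Hours = 17 kWh ÷ 1.42 kW = 12.0 h

12.0 h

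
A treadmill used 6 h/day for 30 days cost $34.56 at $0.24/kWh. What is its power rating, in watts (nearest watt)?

Energy = $34.56 ÷ $0.24/kWh = 144 kWh
Runtime = 6 h/day × 30 days = 180 h
Power = 144 kWh ÷ 180 h = 0.8 kW = 800 W

800 W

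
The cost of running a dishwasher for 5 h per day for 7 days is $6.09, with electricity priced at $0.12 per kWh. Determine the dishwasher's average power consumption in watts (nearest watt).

1450 W

Energy = $6.09 ÷ $0.12/kWh = 50.75 kWh
Runtime = 5 h/day × 7 days = 35 h
Power = 50.75 kWh ÷ 35 h = 1.45 kW = 1450 W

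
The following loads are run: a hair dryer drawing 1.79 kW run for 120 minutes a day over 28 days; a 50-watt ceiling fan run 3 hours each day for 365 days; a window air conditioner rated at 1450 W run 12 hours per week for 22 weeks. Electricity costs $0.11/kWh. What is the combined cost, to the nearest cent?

$59.16

hair dryer: Runtime = 120 min × 28 = 3360 min = 56 h
hair dryer: 1.79 kW × 56 h = 100.24 kWh
ceiling fan: Runtime = 3 h/day × 365 days = 1095 h
ceiling fan: 0.05 kW × 1095 h = 54.75 kWh
window air conditioner: Runtime = 12 h/week × 22 weeks = 264 h
window air conditioner: 1.45 kW × 264 h = 382.8 kWh
Total energy = 537.79 kWh
Cost = 537.79 × $0.11 = $59.16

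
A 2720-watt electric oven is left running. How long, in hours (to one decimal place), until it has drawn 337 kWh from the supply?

Hours = 337 kWh ÷ 2.72 kW = 123.9 h

123.9 h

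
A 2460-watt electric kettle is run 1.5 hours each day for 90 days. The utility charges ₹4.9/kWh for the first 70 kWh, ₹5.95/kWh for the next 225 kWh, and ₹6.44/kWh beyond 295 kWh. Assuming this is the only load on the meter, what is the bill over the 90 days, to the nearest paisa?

₹1920.67

Runtime = 1.5 h/day × 90 days = 135 h
Energy = 2.46 kW × 135 h = 332.1 kWh
Tier 1 (0–70 kWh): 70 × ₹4.9 = ₹343
Tier 2 (70–295 kWh): 225 × ₹5.95 = ₹1338.75
Above 295 kWh: 37.1 × ₹6.44 = ₹238.924
Bill = ₹1920.67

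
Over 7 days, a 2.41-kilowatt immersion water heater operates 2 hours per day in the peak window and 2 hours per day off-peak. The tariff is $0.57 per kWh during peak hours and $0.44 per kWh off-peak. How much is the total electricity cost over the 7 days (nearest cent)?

Peak energy = 2.41 kW × 2 h × 7 = 33.74 kWh
Off-peak energy = 2.41 kW × 2 h × 7 = 33.74 kWh
Cost = 33.74 × $0.57 + 33.74 × $0.44 = $19.2318 + $14.8456 = $34.08

$34.08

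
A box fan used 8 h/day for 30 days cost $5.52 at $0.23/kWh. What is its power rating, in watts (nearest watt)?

100 W

Energy = $5.52 ÷ $0.23/kWh = 24 kWh
Runtime = 8 h/day × 30 days = 240 h
Power = 24 kWh ÷ 240 h = 0.1 kW = 100 W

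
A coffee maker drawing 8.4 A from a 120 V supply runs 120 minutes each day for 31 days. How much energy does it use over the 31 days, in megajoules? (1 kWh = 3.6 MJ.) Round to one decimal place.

225.0 MJ

Power = 8.4 A × 120 V = 1008 W = 1.008 kW
Runtime = 120 min × 31 = 3720 min = 62 h
Energy = 1.008 kW × 62 h = 62.496 kWh
= 62.496 × 3.6 MJ = 225.0 MJ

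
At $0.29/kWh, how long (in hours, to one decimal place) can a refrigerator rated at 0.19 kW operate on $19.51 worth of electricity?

Energy available = $19.51 ÷ $0.29/kWh = 67.2759 kWh
Hours = 67.2759 kWh ÷ 0.19 kW = 354.1 h

354.1 h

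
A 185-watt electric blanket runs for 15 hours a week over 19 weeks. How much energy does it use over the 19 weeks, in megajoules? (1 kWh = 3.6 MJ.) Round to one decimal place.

Runtime = 15 h/week × 19 weeks = 285 h
Energy = 0.185 kW × 285 h = 52.725 kWh
= 52.725 × 3.6 MJ = 189.8 MJ

189.8 MJ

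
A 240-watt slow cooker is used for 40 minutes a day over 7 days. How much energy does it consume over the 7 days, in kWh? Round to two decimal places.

1.12 kWh

Runtime = 40 min × 7 = 280 min = 4.666666… h
Energy = 0.24 kW × 4.666666… h = 1.12 kWh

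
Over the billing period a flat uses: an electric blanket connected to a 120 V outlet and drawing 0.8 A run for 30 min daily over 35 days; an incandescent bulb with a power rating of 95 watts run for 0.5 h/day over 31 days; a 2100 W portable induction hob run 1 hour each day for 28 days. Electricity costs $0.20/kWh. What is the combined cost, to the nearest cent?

electric blanket: Power = 0.8 A × 120 V = 96 W = 0.096 kW
electric blanket: Runtime = 30 min × 35 = 1050 min = 17.5 h
electric blanket: 0.096 kW × 17.5 h = 1.68 kWh
incandescent bulb: Runtime = 0.5 h/day × 31 days = 15.5 h
incandescent bulb: 0.095 kW × 15.5 h = 1.4725 kWh
portable induction hob: Runtime = 1 h/day × 28 days = 28 h
portable induction hob: 2.1 kW × 28 h = 58.8 kWh
Total energy = 61.9525 kWh
Cost = 61.9525 × $0.20 = $12.39

$12.39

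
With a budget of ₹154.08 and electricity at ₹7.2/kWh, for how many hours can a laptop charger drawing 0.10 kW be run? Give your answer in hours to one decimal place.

Energy available = ₹154.08 ÷ ₹7.2/kWh = 21.4 kWh
Hours = 21.4 kWh ÷ 0.1 kW = 214.0 h

214.0 h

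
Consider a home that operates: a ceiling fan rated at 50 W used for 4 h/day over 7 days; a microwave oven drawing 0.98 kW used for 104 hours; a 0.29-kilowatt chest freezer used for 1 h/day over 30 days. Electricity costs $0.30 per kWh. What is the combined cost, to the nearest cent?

ceiling fan: Runtime = 4 h/day × 7 days = 28 h
ceiling fan: 0.05 kW × 28 h = 1.4 kWh
microwave oven: 0.98 kW × 104 h = 101.92 kWh
chest freezer: Runtime = 1 h/day × 30 days = 30 h
chest freezer: 0.29 kW × 30 h = 8.7 kWh
Total energy = 112.02 kWh
Cost = 112.02 × $0.30 = $33.61

$33.61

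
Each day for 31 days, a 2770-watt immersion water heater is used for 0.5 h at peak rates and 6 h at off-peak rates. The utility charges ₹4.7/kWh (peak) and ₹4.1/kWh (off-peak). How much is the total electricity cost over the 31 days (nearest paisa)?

Peak energy = 2.77 kW × 0.5 h × 31 = 42.935 kWh
Off-peak energy = 2.77 kW × 6 h × 31 = 515.22 kWh
Cost = 42.935 × ₹4.7 + 515.22 × ₹4.1 = ₹201.7945 + ₹2112.402 = ₹2314.20

₹2314.20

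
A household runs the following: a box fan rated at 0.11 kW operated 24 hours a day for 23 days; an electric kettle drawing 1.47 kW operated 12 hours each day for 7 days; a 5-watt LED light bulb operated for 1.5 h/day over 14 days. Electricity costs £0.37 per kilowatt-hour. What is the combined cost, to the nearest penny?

box fan: Runtime = 24 h × 23 = 552 h
box fan: 0.11 kW × 552 h = 60.72 kWh
electric kettle: Runtime = 12 h/day × 7 days = 84 h
electric kettle: 1.47 kW × 84 h = 123.48 kWh
LED light bulb: Runtime = 1.5 h/day × 14 days = 21 h
LED light bulb: 0.005 kW × 21 h = 0.105 kWh
Total energy = 184.305 kWh
Cost = 184.305 × £0.37 = £68.19

£68.19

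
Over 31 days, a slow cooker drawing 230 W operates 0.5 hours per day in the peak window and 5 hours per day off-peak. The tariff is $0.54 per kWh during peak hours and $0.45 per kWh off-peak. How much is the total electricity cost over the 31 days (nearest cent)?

$17.97

Peak energy = 0.23 kW × 0.5 h × 31 = 3.565 kWh
Off-peak energy = 0.23 kW × 5 h × 31 = 35.65 kWh
Cost = 3.565 × $0.54 + 35.65 × $0.45 = $1.9251 + $16.0425 = $17.97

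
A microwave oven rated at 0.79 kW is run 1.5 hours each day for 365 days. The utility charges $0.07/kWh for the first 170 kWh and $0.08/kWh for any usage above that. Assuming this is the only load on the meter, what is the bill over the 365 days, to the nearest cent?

Runtime = 1.5 h/day × 365 days = 547.5 h
Energy = 0.79 kW × 547.5 h = 432.525 kWh
Tier 1 (0–170 kWh): 170 × $0.07 = $11.9
Above 170 kWh: 262.525 × $0.08 = $21.002
Bill = $32.90

$32.90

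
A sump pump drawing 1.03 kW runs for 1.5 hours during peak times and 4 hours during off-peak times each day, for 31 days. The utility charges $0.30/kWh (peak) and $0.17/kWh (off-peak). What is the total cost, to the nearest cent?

Peak energy = 1.03 kW × 1.5 h × 31 = 47.895 kWh
Off-peak energy = 1.03 kW × 4 h × 31 = 127.72 kWh
Cost = 47.895 × $0.30 + 127.72 × $0.17 = $14.3685 + $21.7124 = $36.08

$36.08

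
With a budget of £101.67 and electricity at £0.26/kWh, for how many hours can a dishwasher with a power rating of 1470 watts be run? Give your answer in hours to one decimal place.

266.0 h

Energy available = £101.67 ÷ £0.26/kWh = 391.0385 kWh
Hours = 391.0385 kWh ÷ 1.47 kW = 266.0 h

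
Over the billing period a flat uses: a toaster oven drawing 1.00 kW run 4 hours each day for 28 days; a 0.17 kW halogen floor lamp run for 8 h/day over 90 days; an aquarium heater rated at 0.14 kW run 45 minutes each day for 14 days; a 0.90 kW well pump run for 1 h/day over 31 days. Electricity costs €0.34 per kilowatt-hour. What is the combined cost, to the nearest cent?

€89.68

toaster oven: Runtime = 4 h/day × 28 days = 112 h
toaster oven: 1 kW × 112 h = 112 kWh
halogen floor lamp: Runtime = 8 h/day × 90 days = 720 h
halogen floor lamp: 0.17 kW × 720 h = 122.4 kWh
aquarium heater: Runtime = 45 min × 14 = 630 min = 10.5 h
aquarium heater: 0.14 kW × 10.5 h = 1.47 kWh
well pump: Runtime = 1 h/day × 31 days = 31 h
well pump: 0.9 kW × 31 h = 27.9 kWh
Total energy = 263.77 kWh
Cost = 263.77 × €0.34 = €89.68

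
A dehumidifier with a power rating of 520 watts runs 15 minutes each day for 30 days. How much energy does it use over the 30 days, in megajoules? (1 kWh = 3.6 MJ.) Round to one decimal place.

14.0 MJ

Runtime = 15 min × 30 = 450 min = 7.5 h
Energy = 0.52 kW × 7.5 h = 3.9 kWh
= 3.9 × 3.6 MJ = 14.0 MJ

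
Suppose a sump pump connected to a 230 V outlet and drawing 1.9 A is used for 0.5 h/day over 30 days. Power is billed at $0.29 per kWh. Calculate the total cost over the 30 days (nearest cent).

Power = 1.9 A × 230 V = 437 W = 0.437 kW
Runtime = 0.5 h/day × 30 days = 15 h
Energy = 0.437 kW × 15 h = 6.555 kWh
Cost = 6.555 kWh × $0.29/kWh = $1.90

$1.90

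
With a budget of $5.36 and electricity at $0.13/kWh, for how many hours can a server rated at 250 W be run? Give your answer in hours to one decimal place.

Energy available = $5.36 ÷ $0.13/kWh = 41.2308 kWh
Hours = 41.2308 kWh ÷ 0.25 kW = 164.9 h

164.9 h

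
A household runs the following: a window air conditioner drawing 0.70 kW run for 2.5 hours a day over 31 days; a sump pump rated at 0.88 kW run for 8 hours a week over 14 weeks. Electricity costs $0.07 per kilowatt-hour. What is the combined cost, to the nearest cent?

$10.70

window air conditioner: Runtime = 2.5 h/day × 31 days = 77.5 h
window air conditioner: 0.7 kW × 77.5 h = 54.25 kWh
sump pump: Runtime = 8 h/week × 14 weeks = 112 h
sump pump: 0.88 kW × 112 h = 98.56 kWh
Total energy = 152.81 kWh
Cost = 152.81 × $0.07 = $10.70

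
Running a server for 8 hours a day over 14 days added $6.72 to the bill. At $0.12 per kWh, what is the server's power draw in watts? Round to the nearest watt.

500 W

Energy = $6.72 ÷ $0.12/kWh = 56 kWh
Runtime = 8 h/day × 14 days = 112 h
Power = 56 kWh ÷ 112 h = 0.5 kW = 500 W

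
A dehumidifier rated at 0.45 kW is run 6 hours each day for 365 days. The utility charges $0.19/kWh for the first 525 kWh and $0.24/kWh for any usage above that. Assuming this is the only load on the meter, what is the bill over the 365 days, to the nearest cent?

$210.27

Runtime = 6 h/day × 365 days = 2190 h
Energy = 0.45 kW × 2190 h = 985.5 kWh
Tier 1 (0–525 kWh): 525 × $0.19 = $99.75
Above 525 kWh: 460.5 × $0.24 = $110.52
Bill = $210.27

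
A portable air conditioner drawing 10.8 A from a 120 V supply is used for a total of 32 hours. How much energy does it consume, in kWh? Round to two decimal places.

Power = 10.8 A × 120 V = 1296 W = 1.296 kW
Energy = 1.296 kW × 32 h = 41.472 kWh ≈ 41.47 kWh

41.47 kWh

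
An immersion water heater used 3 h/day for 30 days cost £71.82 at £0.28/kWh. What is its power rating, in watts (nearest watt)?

2850 W

Energy = £71.82 ÷ £0.28/kWh = 256.5 kWh
Runtime = 3 h/day × 30 days = 90 h
Power = 256.5 kWh ÷ 90 h = 2.85 kW = 2850 W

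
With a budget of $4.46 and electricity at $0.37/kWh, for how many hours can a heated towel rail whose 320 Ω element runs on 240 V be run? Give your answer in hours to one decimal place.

Power = V²/R = 240²/320 = 180 W = 0.18 kW
Energy available = $4.46 ÷ $0.37/kWh = 12.0541 kWh
Hours = 12.0541 kWh ÷ 0.18 kW = 67.0 h

67.0 h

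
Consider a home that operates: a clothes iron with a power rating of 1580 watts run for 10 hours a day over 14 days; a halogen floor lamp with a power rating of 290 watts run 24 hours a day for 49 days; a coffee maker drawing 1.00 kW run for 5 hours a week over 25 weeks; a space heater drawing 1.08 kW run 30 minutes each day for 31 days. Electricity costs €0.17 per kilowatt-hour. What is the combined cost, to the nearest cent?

€119.68

clothes iron: Runtime = 10 h/day × 14 days = 140 h
clothes iron: 1.58 kW × 140 h = 221.2 kWh
halogen floor lamp: Runtime = 24 h × 49 = 1176 h
halogen floor lamp: 0.29 kW × 1176 h = 341.04 kWh
coffee maker: Runtime = 5 h/week × 25 weeks = 125 h
coffee maker: 1 kW × 125 h = 125 kWh
space heater: Runtime = 30 min × 31 = 930 min = 15.5 h
space heater: 1.08 kW × 15.5 h = 16.74 kWh
Total energy = 703.98 kWh
Cost = 703.98 × €0.17 = €119.68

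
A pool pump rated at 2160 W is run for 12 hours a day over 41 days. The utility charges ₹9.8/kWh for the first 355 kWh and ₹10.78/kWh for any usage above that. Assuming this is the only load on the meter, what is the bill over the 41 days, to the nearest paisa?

₹11108.22

Runtime = 12 h/day × 41 days = 492 h
Energy = 2.16 kW × 492 h = 1062.72 kWh
Tier 1 (0–355 kWh): 355 × ₹9.8 = ₹3479
Above 355 kWh: 707.72 × ₹10.78 = ₹7629.2216
Bill = ₹11108.22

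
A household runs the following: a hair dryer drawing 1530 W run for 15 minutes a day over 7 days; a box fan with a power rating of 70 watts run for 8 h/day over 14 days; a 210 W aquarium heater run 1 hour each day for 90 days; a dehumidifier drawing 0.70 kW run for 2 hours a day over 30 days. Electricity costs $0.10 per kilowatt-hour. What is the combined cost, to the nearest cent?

$7.14

hair dryer: Runtime = 15 min × 7 = 105 min = 1.75 h
hair dryer: 1.53 kW × 1.75 h = 2.6775 kWh
box fan: Runtime = 8 h/day × 14 days = 112 h
box fan: 0.07 kW × 112 h = 7.84 kWh
aquarium heater: Runtime = 1 h/day × 90 days = 90 h
aquarium heater: 0.21 kW × 90 h = 18.9 kWh
dehumidifier: Runtime = 2 h/day × 30 days = 60 h
dehumidifier: 0.7 kW × 60 h = 42 kWh
Total energy = 71.4175 kWh
Cost = 71.4175 × $0.10 = $7.14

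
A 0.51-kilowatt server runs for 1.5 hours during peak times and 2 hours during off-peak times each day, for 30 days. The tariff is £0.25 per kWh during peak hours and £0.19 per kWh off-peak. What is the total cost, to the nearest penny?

Peak energy = 0.51 kW × 1.5 h × 30 = 22.95 kWh
Off-peak energy = 0.51 kW × 2 h × 30 = 30.6 kWh
Cost = 22.95 × £0.25 + 30.6 × £0.19 = £5.7375 + £5.814 = £11.55

£11.55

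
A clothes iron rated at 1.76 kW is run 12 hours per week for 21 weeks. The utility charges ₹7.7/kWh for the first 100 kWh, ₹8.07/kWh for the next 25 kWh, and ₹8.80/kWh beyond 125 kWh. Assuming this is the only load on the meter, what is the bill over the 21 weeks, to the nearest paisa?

₹3774.73

Runtime = 12 h/week × 21 weeks = 252 h
Energy = 1.76 kW × 252 h = 443.52 kWh
Tier 1 (0–100 kWh): 100 × ₹7.7 = ₹770
Tier 2 (100–125 kWh): 25 × ₹8.07 = ₹201.75
Above 125 kWh: 318.52 × ₹8.80 = ₹2802.976
Bill = ₹3774.73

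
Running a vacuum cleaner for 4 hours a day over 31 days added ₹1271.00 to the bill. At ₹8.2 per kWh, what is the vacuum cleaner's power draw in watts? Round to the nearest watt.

Energy = ₹1271.00 ÷ ₹8.2/kWh = 155 kWh
Runtime = 4 h/day × 31 days = 124 h
Power = 155 kWh ÷ 124 h = 1.25 kW = 1250 W

1250 W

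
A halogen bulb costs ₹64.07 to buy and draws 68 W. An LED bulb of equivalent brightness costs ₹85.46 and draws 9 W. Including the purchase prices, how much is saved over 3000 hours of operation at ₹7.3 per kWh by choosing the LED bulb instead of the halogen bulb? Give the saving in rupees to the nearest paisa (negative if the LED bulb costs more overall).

halogen bulb: ₹64.07 + (68/1000) kW × 3000 h × ₹7.3 = ₹64.07 + ₹1489.2 = ₹1553.27
LED bulb: ₹85.46 + (9/1000) kW × 3000 h × ₹7.3 = ₹85.46 + ₹197.1 = ₹282.56
Saving = ₹1553.27 − ₹282.56 = ₹1270.71

₹1270.71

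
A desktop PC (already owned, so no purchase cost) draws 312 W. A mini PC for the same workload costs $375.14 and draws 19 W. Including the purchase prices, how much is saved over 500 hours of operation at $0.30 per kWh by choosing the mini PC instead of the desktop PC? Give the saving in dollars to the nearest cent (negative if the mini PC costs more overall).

-$331.19

desktop PC: $0.00 + (312/1000) kW × 500 h × $0.30 = $0.00 + $46.8 = $46.8
mini PC: $375.14 + (19/1000) kW × 500 h × $0.30 = $375.14 + $2.85 = $377.99
Saving = $46.8 − $377.99 = −$331.19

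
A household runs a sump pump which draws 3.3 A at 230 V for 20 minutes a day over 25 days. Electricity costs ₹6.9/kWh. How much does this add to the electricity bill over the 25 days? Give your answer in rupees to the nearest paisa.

₹43.64

Power = 3.3 A × 230 V = 759 W = 0.759 kW
Runtime = 20 min × 25 = 500 min = 8.333333… h
Energy = 0.759 kW × 8.333333… h = 6.325 kWh
Cost = 6.325 kWh × ₹6.9/kWh = ₹43.64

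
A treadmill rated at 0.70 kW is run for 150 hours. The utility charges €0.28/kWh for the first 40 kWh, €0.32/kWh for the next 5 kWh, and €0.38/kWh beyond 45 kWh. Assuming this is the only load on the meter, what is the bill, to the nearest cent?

€35.60

Energy = 0.7 kW × 150 h = 105 kWh
Tier 1 (0–40 kWh): 40 × €0.28 = €11.2
Tier 2 (40–45 kWh): 5 × €0.32 = €1.6
Above 45 kWh: 60 × €0.38 = €22.8
Bill = €35.60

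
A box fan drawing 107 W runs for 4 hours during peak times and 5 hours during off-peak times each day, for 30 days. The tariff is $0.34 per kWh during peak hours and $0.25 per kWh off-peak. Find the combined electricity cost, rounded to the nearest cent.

Peak energy = 0.107 kW × 4 h × 30 = 12.84 kWh
Off-peak energy = 0.107 kW × 5 h × 30 = 16.05 kWh
Cost = 12.84 × $0.34 + 16.05 × $0.25 = $4.3656 + $4.0125 = $8.38

$8.38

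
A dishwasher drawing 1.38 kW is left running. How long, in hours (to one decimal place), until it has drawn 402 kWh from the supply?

Hours = 402 kWh ÷ 1.38 kW = 291.3 h

291.3 h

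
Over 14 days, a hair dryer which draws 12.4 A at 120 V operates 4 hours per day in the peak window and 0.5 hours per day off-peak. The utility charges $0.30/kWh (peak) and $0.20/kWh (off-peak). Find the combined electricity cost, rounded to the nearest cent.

$27.08

Power = 12.4 A × 120 V = 1488 W = 1.488 kW
Peak energy = 1.488 kW × 4 h × 14 = 83.328 kWh
Off-peak energy = 1.488 kW × 0.5 h × 14 = 10.416 kWh
Cost = 83.328 × $0.30 + 10.416 × $0.20 = $24.9984 + $2.0832 = $27.08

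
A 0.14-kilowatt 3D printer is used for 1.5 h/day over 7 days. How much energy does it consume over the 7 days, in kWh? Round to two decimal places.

1.47 kWh

Runtime = 1.5 h/day × 7 days = 10.5 h
Energy = 0.14 kW × 10.5 h = 1.47 kWh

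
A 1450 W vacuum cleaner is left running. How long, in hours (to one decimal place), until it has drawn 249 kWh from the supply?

Hours = 249 kWh ÷ 1.45 kW = 171.7 h

171.7 h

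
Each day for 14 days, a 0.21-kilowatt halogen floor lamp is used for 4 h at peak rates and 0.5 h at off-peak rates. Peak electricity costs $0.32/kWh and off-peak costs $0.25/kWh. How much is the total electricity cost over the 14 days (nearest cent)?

$4.13

Peak energy = 0.21 kW × 4 h × 14 = 11.76 kWh
Off-peak energy = 0.21 kW × 0.5 h × 14 = 1.47 kWh
Cost = 11.76 × $0.32 + 1.47 × $0.25 = $3.7632 + $0.3675 = $4.13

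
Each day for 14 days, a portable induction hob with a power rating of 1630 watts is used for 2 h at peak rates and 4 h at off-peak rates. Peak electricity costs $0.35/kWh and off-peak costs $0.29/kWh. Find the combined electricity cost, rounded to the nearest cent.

Peak energy = 1.63 kW × 2 h × 14 = 45.64 kWh
Off-peak energy = 1.63 kW × 4 h × 14 = 91.28 kWh
Cost = 45.64 × $0.35 + 91.28 × $0.29 = $15.974 + $26.4712 = $42.45

$42.45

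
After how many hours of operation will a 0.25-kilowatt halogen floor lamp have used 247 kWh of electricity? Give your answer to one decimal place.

Hours = 247 kWh ÷ 0.25 kW = 988.0 h

988.0 h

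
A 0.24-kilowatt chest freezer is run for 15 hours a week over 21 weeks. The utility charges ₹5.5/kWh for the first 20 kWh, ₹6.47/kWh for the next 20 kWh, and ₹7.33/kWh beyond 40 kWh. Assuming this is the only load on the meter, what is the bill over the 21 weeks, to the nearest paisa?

₹500.35

Runtime = 15 h/week × 21 weeks = 315 h
Energy = 0.24 kW × 315 h = 75.6 kWh
Tier 1 (0–20 kWh): 20 × ₹5.5 = ₹110
Tier 2 (20–40 kWh): 20 × ₹6.47 = ₹129.4
Above 40 kWh: 35.6 × ₹7.33 = ₹260.948
Bill = ₹500.35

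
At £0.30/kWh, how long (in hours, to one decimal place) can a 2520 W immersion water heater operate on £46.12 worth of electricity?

Energy available = £46.12 ÷ £0.30/kWh = 153.7333 kWh
Hours = 153.7333 kWh ÷ 2.52 kW = 61.0 h

61.0 h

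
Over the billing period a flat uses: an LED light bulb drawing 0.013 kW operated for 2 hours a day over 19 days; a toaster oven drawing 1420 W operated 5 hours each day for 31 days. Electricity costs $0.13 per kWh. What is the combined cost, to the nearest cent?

$28.68

LED light bulb: Runtime = 2 h/day × 19 days = 38 h
LED light bulb: 0.013 kW × 38 h = 0.494 kWh
toaster oven: Runtime = 5 h/day × 31 days = 155 h
toaster oven: 1.42 kW × 155 h = 220.1 kWh
Total energy = 220.594 kWh
Cost = 220.594 × $0.13 = $28.68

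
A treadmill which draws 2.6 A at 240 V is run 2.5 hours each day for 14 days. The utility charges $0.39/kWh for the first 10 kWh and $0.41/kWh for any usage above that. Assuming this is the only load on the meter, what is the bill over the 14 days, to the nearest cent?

$8.75

Power = 2.6 A × 240 V = 624 W = 0.624 kW
Runtime = 2.5 h/day × 14 days = 35 h
Energy = 0.624 kW × 35 h = 21.84 kWh
Tier 1 (0–10 kWh): 10 × $0.39 = $3.9
Above 10 kWh: 11.84 × $0.41 = $4.8544
Bill = $8.75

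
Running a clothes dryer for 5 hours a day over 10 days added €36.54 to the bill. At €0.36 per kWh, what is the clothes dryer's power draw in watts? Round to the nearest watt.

2030 W

Energy = €36.54 ÷ €0.36/kWh = 101.5 kWh
Runtime = 5 h/day × 10 days = 50 h
Power = 101.5 kWh ÷ 50 h = 2.03 kW = 2030 W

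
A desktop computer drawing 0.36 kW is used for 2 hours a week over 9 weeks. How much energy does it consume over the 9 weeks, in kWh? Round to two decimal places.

Runtime = 2 h/week × 9 weeks = 18 h
Energy = 0.36 kW × 18 h = 6.48 kWh

6.48 kWh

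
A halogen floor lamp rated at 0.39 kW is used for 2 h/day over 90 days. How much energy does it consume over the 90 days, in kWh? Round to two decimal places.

Runtime = 2 h/day × 90 days = 180 h
Energy = 0.39 kW × 180 h = 70.2 kWh

70.20 kWh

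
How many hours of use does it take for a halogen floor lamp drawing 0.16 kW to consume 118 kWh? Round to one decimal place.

Hours = 118 kWh ÷ 0.16 kW = 737.5 h

737.5 h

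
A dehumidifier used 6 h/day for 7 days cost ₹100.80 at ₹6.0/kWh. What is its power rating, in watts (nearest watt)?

400 W

Energy = ₹100.80 ÷ ₹6.0/kWh = 16.8 kWh
Runtime = 6 h/day × 7 days = 42 h
Power = 16.8 kWh ÷ 42 h = 0.4 kW = 400 W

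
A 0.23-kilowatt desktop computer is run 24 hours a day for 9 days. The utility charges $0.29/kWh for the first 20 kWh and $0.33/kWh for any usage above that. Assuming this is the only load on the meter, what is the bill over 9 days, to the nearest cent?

$15.59

Runtime = 24 h × 9 = 216 h
Energy = 0.23 kW × 216 h = 49.68 kWh
Tier 1 (0–20 kWh): 20 × $0.29 = $5.8
Above 20 kWh: 29.68 × $0.33 = $9.7944
Bill = $15.59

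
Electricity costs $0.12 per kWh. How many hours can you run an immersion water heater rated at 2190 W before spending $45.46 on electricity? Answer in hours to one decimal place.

173.0 h

Energy available = $45.46 ÷ $0.12/kWh = 378.8333 kWh
Hours = 378.8333 kWh ÷ 2.19 kW = 173.0 h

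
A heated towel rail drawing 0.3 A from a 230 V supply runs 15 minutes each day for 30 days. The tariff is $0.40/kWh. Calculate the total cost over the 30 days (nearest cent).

Power = 0.3 A × 230 V = 69 W = 0.069 kW
Runtime = 15 min × 30 = 450 min = 7.5 h
Energy = 0.069 kW × 7.5 h = 0.5175 kWh
Cost = 0.5175 kWh × $0.40/kWh = $0.21

$0.21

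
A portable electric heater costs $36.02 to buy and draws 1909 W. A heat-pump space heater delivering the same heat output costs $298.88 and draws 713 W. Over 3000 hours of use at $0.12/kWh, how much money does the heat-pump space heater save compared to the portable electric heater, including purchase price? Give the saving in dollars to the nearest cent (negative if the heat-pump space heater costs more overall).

portable electric heater: $36.02 + (1909/1000) kW × 3000 h × $0.12 = $36.02 + $687.24 = $723.26
heat-pump space heater: $298.88 + (713/1000) kW × 3000 h × $0.12 = $298.88 + $256.68 = $555.56
Saving = $723.26 − $555.56 = $167.7

$167.70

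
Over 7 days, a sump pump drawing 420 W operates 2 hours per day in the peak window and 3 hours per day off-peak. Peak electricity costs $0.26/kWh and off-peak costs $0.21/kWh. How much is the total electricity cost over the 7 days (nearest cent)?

$3.38

Peak energy = 0.42 kW × 2 h × 7 = 5.88 kWh
Off-peak energy = 0.42 kW × 3 h × 7 = 8.82 kWh
Cost = 5.88 × $0.26 + 8.82 × $0.21 = $1.5288 + $1.8522 = $3.38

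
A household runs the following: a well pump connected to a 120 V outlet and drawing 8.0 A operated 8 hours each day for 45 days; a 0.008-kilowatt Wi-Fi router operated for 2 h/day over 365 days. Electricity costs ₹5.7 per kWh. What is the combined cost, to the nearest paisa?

₹2003.21

well pump: Power = 8.0 A × 120 V = 960 W = 0.96 kW
well pump: Runtime = 8 h/day × 45 days = 360 h
well pump: 0.96 kW × 360 h = 345.6 kWh
Wi-Fi router: Runtime = 2 h/day × 365 days = 730 h
Wi-Fi router: 0.008 kW × 730 h = 5.84 kWh
Total energy = 351.44 kWh
Cost = 351.44 × ₹5.7 = ₹2003.21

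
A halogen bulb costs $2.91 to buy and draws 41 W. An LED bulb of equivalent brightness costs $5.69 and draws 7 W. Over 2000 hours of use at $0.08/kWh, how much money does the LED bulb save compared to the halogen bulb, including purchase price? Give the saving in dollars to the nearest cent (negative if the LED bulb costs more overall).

halogen bulb: $2.91 + (41/1000) kW × 2000 h × $0.08 = $2.91 + $6.56 = $9.47
LED bulb: $5.69 + (7/1000) kW × 2000 h × $0.08 = $5.69 + $1.12 = $6.81
Saving = $9.47 − $6.81 = $2.66

$2.66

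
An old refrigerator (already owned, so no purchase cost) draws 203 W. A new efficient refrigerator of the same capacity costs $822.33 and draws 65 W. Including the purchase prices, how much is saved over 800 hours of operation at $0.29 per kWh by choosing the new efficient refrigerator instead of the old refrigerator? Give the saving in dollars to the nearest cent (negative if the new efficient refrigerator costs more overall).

old refrigerator: $0.00 + (203/1000) kW × 800 h × $0.29 = $0.00 + $47.096 = $47.096
new efficient refrigerator: $822.33 + (65/1000) kW × 800 h × $0.29 = $822.33 + $15.08 = $837.41
Saving = $47.096 − $837.41 = −$790.314 → -$790.31

-$790.31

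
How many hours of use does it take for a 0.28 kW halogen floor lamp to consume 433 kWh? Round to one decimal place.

Hours = 433 kWh ÷ 0.28 kW = 1546.4 h

1546.4 h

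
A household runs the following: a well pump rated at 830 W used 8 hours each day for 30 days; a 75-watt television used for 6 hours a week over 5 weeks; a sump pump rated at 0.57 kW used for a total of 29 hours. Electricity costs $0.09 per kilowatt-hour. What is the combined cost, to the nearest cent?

well pump: Runtime = 8 h/day × 30 days = 240 h
well pump: 0.83 kW × 240 h = 199.2 kWh
television: Runtime = 6 h/week × 5 weeks = 30 h
television: 0.075 kW × 30 h = 2.25 kWh
sump pump: 0.57 kW × 29 h = 16.53 kWh
Total energy = 217.98 kWh
Cost = 217.98 × $0.09 = $19.62

$19.62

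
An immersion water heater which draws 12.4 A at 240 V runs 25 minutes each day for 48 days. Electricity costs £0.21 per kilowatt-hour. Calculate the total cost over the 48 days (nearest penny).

£12.50

Power = 12.4 A × 240 V = 2976 W = 2.976 kW
Runtime = 25 min × 48 = 1200 min = 20 h
Energy = 2.976 kW × 20 h = 59.52 kWh
Cost = 59.52 kWh × £0.21/kWh = £12.50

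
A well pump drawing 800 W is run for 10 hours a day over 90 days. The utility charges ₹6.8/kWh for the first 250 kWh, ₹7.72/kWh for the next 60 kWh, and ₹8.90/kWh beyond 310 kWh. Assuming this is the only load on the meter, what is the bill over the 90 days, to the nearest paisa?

Runtime = 10 h/day × 90 days = 900 h
Energy = 0.8 kW × 900 h = 720 kWh
Tier 1 (0–250 kWh): 250 × ₹6.8 = ₹1700
Tier 2 (250–310 kWh): 60 × ₹7.72 = ₹463.2
Above 310 kWh: 410 × ₹8.90 = ₹3649
Bill = ₹5812.20

₹5812.20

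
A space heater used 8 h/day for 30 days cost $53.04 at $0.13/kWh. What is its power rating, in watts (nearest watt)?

1700 W

Energy = $53.04 ÷ $0.13/kWh = 408 kWh
Runtime = 8 h/day × 30 days = 240 h
Power = 408 kWh ÷ 240 h = 1.7 kW = 1700 W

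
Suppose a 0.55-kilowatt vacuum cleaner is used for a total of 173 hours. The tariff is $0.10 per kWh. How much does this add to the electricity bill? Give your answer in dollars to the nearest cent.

Energy = 0.55 kW × 173 h = 95.15 kWh
Cost = 95.15 kWh × $0.10/kWh = $9.52

$9.52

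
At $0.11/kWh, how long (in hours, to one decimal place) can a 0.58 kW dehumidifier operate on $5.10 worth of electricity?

Energy available = $5.10 ÷ $0.11/kWh = 46.3636 kWh
Hours = 46.3636 kWh ÷ 0.58 kW = 79.9 h

79.9 h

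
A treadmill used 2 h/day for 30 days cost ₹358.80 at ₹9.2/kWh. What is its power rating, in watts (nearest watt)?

650 W

Energy = ₹358.80 ÷ ₹9.2/kWh = 39 kWh
Runtime = 2 h/day × 30 days = 60 h
Power = 39 kWh ÷ 60 h = 0.65 kW = 650 W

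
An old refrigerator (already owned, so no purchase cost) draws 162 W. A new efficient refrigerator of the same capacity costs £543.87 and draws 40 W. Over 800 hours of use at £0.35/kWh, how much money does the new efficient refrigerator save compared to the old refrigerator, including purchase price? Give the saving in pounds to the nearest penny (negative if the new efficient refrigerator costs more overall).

-£509.71

old refrigerator: £0.00 + (162/1000) kW × 800 h × £0.35 = £0.00 + £45.36 = £45.36
new efficient refrigerator: £543.87 + (40/1000) kW × 800 h × £0.35 = £543.87 + £11.2 = £555.07
Saving = £45.36 − £555.07 = −£509.71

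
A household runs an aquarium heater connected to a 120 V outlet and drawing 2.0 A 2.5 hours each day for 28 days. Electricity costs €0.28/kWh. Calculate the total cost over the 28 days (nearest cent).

Power = 2.0 A × 120 V = 240 W = 0.24 kW
Runtime = 2.5 h/day × 28 days = 70 h
Energy = 0.24 kW × 70 h = 16.8 kWh
Cost = 16.8 kWh × €0.28/kWh = €4.70

€4.70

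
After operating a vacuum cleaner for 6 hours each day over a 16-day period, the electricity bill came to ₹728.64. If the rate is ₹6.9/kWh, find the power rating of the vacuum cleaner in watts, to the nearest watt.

Energy = ₹728.64 ÷ ₹6.9/kWh = 105.6 kWh
Runtime = 6 h/day × 16 days = 96 h
Power = 105.6 kWh ÷ 96 h = 1.1 kW = 1100 W

1100 W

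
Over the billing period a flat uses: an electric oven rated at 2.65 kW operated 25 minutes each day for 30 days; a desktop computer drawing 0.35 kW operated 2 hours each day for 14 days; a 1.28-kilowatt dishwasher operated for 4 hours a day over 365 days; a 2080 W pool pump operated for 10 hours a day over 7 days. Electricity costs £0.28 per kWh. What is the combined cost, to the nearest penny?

electric oven: Runtime = 25 min × 30 = 750 min = 12.5 h
electric oven: 2.65 kW × 12.5 h = 33.125 kWh
desktop computer: Runtime = 2 h/day × 14 days = 28 h
desktop computer: 0.35 kW × 28 h = 9.8 kWh
dishwasher: Runtime = 4 h/day × 365 days = 1460 h
dishwasher: 1.28 kW × 1460 h = 1868.8 kWh
pool pump: Runtime = 10 h/day × 7 days = 70 h
pool pump: 2.08 kW × 70 h = 145.6 kWh
Total energy = 2057.325 kWh
Cost = 2057.325 × £0.28 = £576.05

£576.05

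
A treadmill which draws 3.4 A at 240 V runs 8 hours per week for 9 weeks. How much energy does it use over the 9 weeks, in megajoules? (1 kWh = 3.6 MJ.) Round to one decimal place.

Power = 3.4 A × 240 V = 816 W = 0.816 kW
Runtime = 8 h/week × 9 weeks = 72 h
Energy = 0.816 kW × 72 h = 58.752 kWh
= 58.752 × 3.6 MJ = 211.5 MJ

211.5 MJ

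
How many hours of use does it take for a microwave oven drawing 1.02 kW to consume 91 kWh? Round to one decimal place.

89.2 h

Hours = 91 kWh ÷ 1.02 kW = 89.2 h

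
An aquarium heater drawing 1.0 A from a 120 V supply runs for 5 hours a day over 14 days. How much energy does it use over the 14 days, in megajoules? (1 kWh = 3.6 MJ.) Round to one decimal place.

Power = 1.0 A × 120 V = 120 W = 0.12 kW
Runtime = 5 h/day × 14 days = 70 h
Energy = 0.12 kW × 70 h = 8.4 kWh
= 8.4 × 3.6 MJ = 30.2 MJ

30.2 MJ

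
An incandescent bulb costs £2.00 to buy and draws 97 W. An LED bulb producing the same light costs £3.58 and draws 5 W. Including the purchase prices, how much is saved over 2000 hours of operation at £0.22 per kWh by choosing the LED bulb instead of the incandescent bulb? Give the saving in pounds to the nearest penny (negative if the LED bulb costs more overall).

£38.90

incandescent bulb: £2.00 + (97/1000) kW × 2000 h × £0.22 = £2.00 + £42.68 = £44.68
LED bulb: £3.58 + (5/1000) kW × 2000 h × £0.22 = £3.58 + £2.2 = £5.78
Saving = £44.68 − £5.78 = £38.9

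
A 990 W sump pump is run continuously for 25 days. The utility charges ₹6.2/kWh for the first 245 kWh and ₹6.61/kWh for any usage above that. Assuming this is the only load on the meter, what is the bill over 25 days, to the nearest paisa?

Runtime = 24 h × 25 = 600 h
Energy = 0.99 kW × 600 h = 594 kWh
Tier 1 (0–245 kWh): 245 × ₹6.2 = ₹1519
Above 245 kWh: 349 × ₹6.61 = ₹2306.89
Bill = ₹3825.89

₹3825.89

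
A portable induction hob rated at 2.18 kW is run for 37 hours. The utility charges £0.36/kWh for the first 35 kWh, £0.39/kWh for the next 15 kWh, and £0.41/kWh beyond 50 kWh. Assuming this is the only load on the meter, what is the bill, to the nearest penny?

Energy = 2.18 kW × 37 h = 80.66 kWh
Tier 1 (0–35 kWh): 35 × £0.36 = £12.6
Tier 2 (35–50 kWh): 15 × £0.39 = £5.85
Above 50 kWh: 30.66 × £0.41 = £12.5706
Bill = £31.02

£31.02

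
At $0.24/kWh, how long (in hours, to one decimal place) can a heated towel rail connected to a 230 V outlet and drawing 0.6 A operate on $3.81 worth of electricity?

Power = 0.6 A × 230 V = 138 W = 0.138 kW
Energy available = $3.81 ÷ $0.24/kWh = 15.875 kWh
Hours = 15.875 kWh ÷ 0.138 kW = 115.0 h

115.0 h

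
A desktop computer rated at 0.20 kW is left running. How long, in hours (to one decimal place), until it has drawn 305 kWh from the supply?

Hours = 305 kWh ÷ 0.2 kW = 1525.0 h

1525.0 h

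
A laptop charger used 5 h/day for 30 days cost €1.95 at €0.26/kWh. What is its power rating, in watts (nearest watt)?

Energy = €1.95 ÷ €0.26/kWh = 7.5 kWh
Runtime = 5 h/day × 30 days = 150 h
Power = 7.5 kWh ÷ 150 h = 0.05 kW = 50 W

50 W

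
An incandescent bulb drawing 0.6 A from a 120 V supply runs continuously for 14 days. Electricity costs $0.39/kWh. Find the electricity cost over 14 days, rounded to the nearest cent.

$9.43

Power = 0.6 A × 120 V = 72 W = 0.072 kW
Runtime = 24 h × 14 = 336 h
Energy = 0.072 kW × 336 h = 24.192 kWh
Cost = 24.192 kWh × $0.39/kWh = $9.43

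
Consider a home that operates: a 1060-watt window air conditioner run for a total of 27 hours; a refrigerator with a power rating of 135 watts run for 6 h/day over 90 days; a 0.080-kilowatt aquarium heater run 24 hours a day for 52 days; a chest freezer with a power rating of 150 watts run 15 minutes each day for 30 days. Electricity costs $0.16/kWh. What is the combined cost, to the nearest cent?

$32.40

window air conditioner: 1.06 kW × 27 h = 28.62 kWh
refrigerator: Runtime = 6 h/day × 90 days = 540 h
refrigerator: 0.135 kW × 540 h = 72.9 kWh
aquarium heater: Runtime = 24 h × 52 = 1248 h
aquarium heater: 0.08 kW × 1248 h = 99.84 kWh
chest freezer: Runtime = 15 min × 30 = 450 min = 7.5 h
chest freezer: 0.15 kW × 7.5 h = 1.125 kWh
Total energy = 202.485 kWh
Cost = 202.485 × $0.16 = $32.40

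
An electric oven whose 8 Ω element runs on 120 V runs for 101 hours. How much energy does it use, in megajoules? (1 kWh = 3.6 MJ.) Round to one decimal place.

654.5 MJ

Power = V²/R = 120²/8 = 1800 W = 1.8 kW
Energy = 1.8 kW × 101 h = 181.8 kWh
= 181.8 × 3.6 MJ = 654.5 MJ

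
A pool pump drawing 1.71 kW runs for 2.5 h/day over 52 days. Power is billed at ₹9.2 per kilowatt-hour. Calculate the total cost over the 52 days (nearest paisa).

Runtime = 2.5 h/day × 52 days = 130 h
Energy = 1.71 kW × 130 h = 222.3 kWh
Cost = 222.3 kWh × ₹9.2/kWh = ₹2045.16

₹2045.16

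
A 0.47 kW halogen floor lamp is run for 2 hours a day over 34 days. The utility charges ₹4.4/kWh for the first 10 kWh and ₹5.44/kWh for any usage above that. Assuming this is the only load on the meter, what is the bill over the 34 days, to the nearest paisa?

Runtime = 2 h/day × 34 days = 68 h
Energy = 0.47 kW × 68 h = 31.96 kWh
Tier 1 (0–10 kWh): 10 × ₹4.4 = ₹44
Above 10 kWh: 21.96 × ₹5.44 = ₹119.4624
Bill = ₹163.46

₹163.46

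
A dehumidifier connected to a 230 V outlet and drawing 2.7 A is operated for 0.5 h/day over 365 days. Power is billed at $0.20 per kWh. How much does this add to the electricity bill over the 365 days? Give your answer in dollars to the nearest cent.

$22.67

Power = 2.7 A × 230 V = 621 W = 0.621 kW
Runtime = 0.5 h/day × 365 days = 182.5 h
Energy = 0.621 kW × 182.5 h = 113.3325 kWh
Cost = 113.3325 kWh × $0.20/kWh = $22.67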